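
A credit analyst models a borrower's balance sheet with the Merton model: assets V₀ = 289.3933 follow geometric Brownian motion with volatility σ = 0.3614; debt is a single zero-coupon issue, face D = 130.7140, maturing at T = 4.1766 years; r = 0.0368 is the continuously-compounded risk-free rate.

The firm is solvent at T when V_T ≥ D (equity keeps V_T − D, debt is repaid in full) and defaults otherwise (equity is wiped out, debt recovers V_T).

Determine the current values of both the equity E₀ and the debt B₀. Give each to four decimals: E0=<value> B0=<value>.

E0=183.2783 B0=106.1150

d₁ = [ln(V₀/D) + (r + σ²/2)T] / (σ√T)
   = [ln(289.3933/130.7140) + (0.0368 + 0.5·0.3614²)·4.1766] / (0.3614·√4.1766)
   = [0.794775 + 0.426452] / 0.738583 = 1.653471
d₂ = d₁ − σ√T = 1.653471 − 0.738583 = 0.914888
N(d₁) = 0.950883,  N(d₂) = 0.819875,  e^(−rT) = 0.857530
E₀ = V₀·N(d₁) − D·e^(−rT)·N(d₂)
   = 289.3933·0.950883 − 130.7140·0.857530·0.819875 = 183.278282
B₀ = V₀ − E₀ = 289.3933 − 183.278282 = 106.115018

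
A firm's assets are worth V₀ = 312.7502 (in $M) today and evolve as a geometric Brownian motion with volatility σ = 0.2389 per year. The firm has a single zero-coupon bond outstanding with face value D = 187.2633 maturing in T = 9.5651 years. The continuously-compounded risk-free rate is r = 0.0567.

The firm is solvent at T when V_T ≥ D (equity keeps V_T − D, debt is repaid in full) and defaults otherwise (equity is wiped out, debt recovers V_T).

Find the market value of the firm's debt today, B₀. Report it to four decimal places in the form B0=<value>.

B0=104.3977

d₁ = [ln(V₀/D) + (r + σ²/2)T] / (σ√T)
   = [ln(312.7502/187.2633) + (0.0567 + 0.5·0.2389²)·9.5651] / (0.2389·√9.5651)
   = [0.512889 + 0.815297] / 0.738858 = 1.797620
d₂ = d₁ − σ√T = 1.797620 − 0.738858 = 1.058762
N(d₁) = 0.963881,  N(d₂) = 0.855146,  e^(−rT) = 0.581386
E₀ = V₀·N(d₁) − D·e^(−rT)·N(d₂)
   = 312.7502·0.963881 − 187.2633·0.581386·0.855146 = 208.352496
B₀ = V₀ − E₀ = 312.7502 − 208.352496 = 104.397704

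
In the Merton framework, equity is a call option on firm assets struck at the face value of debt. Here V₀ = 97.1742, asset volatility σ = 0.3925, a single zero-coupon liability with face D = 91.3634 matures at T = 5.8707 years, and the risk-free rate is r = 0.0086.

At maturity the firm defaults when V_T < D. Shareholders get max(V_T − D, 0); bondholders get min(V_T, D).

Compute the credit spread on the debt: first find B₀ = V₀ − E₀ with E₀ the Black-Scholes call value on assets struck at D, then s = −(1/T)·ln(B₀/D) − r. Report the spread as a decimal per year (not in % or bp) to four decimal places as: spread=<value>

d₁ = [ln(V₀/D) + (r + σ²/2)T] / (σ√T)
   = [ln(97.1742/91.3634) + (0.0086 + 0.5·0.3925²)·5.8707] / (0.3925·√5.8707)
   = [0.061660 + 0.502697] / 0.951009 = 0.593430
d₂ = d₁ − σ√T = 0.593430 − 0.951009 = -0.357579
N(d₁) = 0.723553,  N(d₂) = 0.360329,  e^(−rT) = 0.950765
E₀ = V₀·N(d₁) − D·e^(−rT)·N(d₂)
   = 97.1742·0.723553 − 91.3634·0.950765·0.360329 = 39.010660
B₀ = V₀ − E₀ = 97.1742 − 39.010660 = 58.163540
spread = −(1/T)·ln(B₀/D) − r = −(1/5.8707)·ln(58.163540/91.3634) − 0.0086 = 0.06832205

spread=0.0683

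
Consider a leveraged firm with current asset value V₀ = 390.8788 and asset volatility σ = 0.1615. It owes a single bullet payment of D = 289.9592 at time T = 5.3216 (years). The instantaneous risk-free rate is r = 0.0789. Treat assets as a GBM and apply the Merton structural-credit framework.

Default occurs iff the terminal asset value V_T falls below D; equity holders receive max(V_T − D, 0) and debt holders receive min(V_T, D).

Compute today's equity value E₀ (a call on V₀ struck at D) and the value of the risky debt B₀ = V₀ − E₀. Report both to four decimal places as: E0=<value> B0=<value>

d₁ = [ln(V₀/D) + (r + σ²/2)T] / (σ√T)
   = [ln(390.8788/289.9592) + (0.0789 + 0.5·0.1615²)·5.3216] / (0.1615·√5.3216)
   = [0.298657 + 0.489274] / 0.372558 = 2.114923
d₂ = d₁ − σ√T = 2.114923 − 0.372558 = 1.742366
N(d₁) = 0.982782,  N(d₂) = 0.959278,  e^(−rT) = 0.657129
E₀ = V₀·N(d₁) − D·e^(−rT)·N(d₂)
   = 390.8788·0.982782 − 289.9592·0.657129·0.959278 = 201.367071
B₀ = V₀ − E₀ = 390.8788 − 201.367071 = 189.511729

E0=201.3671 B0=189.5117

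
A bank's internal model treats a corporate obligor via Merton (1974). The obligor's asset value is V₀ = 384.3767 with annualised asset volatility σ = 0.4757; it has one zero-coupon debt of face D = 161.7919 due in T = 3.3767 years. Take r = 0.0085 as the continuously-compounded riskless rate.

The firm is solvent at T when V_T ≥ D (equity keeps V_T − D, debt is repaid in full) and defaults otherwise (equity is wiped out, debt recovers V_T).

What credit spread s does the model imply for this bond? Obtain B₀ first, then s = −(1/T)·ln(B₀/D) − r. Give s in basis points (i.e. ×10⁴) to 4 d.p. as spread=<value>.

d₁ = [ln(V₀/D) + (r + σ²/2)T] / (σ√T)
   = [ln(384.3767/161.7919) + (0.0085 + 0.5·0.4757²)·3.3767] / (0.4757·√3.3767)
   = [0.865312 + 0.410759] / 0.874137 = 1.459808
d₂ = d₁ − σ√T = 1.459808 − 0.874137 = 0.585671
N(d₁) = 0.927829,  N(d₂) = 0.720952,  e^(−rT) = 0.971706
E₀ = V₀·N(d₁) − D·e^(−rT)·N(d₂)
   = 384.3767·0.927829 − 161.7919·0.971706·0.720952 = 243.291856
B₀ = V₀ − E₀ = 384.3767 − 243.291856 = 141.084844
spread = −(1/T)·ln(B₀/D) − r = −(1/3.3767)·ln(141.084844/161.7919) − 0.0085 = 0.03205720
in basis points: 0.03205720 × 10⁴ = 320.5720 bp

spread=320.5720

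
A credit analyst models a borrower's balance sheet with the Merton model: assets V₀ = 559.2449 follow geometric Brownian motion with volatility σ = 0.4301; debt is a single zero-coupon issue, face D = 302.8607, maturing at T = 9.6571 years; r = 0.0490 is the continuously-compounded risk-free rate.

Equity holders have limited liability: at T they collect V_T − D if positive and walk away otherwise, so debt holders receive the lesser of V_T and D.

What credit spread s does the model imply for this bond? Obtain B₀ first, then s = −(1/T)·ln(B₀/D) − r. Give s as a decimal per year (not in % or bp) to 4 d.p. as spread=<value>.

d₁ = [ln(V₀/D) + (r + σ²/2)T] / (σ√T)
   = [ln(559.2449/302.8607) + (0.0490 + 0.5·0.4301²)·9.6571] / (0.4301·√9.6571)
   = [0.613315 + 1.366412] / 1.336573 = 1.481196
d₂ = d₁ − σ√T = 1.481196 − 1.336573 = 0.144622
N(d₁) = 0.930723,  N(d₂) = 0.557495,  e^(−rT) = 0.623007
E₀ = V₀·N(d₁) − D·e^(−rT)·N(d₂)
   = 559.2449·0.930723 − 302.8607·0.623007·0.557495 = 415.311348
B₀ = V₀ − E₀ = 559.2449 − 415.311348 = 143.933552
spread = −(1/T)·ln(B₀/D) − r = −(1/9.6571)·ln(143.933552/302.8607) − 0.0490 = 0.02803360

spread=0.0280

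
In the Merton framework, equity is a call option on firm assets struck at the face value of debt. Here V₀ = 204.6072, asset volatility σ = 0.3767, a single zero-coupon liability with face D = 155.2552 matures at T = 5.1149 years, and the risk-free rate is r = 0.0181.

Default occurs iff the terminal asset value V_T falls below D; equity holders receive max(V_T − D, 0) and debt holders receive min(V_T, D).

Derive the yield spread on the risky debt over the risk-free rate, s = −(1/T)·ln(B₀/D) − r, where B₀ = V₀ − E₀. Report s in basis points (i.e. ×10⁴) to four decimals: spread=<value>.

spread=473.3364

d₁ = [ln(V₀/D) + (r + σ²/2)T] / (σ√T)
   = [ln(204.6072/155.2552) + (0.0181 + 0.5·0.3767²)·5.1149] / (0.3767·√5.1149)
   = [0.276022 + 0.455489] / 0.851950 = 0.858631
d₂ = d₁ − σ√T = 0.858631 − 0.851950 = 0.006681
N(d₁) = 0.804728,  N(d₂) = 0.502665,  e^(−rT) = 0.911577
E₀ = V₀·N(d₁) − D·e^(−rT)·N(d₂)
   = 204.6072·0.804728 − 155.2552·0.911577·0.502665 = 93.512424
B₀ = V₀ − E₀ = 204.6072 − 93.512424 = 111.094776
spread = −(1/T)·ln(B₀/D) − r = −(1/5.1149)·ln(111.094776/155.2552) − 0.0181 = 0.04733364
in basis points: 0.04733364 × 10⁴ = 473.3364 bp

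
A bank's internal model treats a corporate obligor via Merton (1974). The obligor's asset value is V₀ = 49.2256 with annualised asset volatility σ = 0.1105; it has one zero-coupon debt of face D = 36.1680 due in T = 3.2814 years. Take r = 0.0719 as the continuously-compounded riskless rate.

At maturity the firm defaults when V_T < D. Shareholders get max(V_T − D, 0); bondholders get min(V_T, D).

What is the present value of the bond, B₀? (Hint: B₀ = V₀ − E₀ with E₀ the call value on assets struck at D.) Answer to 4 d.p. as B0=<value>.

B0=28.5593

d₁ = [ln(V₀/D) + (r + σ²/2)T] / (σ√T)
   = [ln(49.2256/36.1680) + (0.0719 + 0.5·0.1105²)·3.2814] / (0.1105·√3.2814)
   = [0.308239 + 0.255966] / 0.200167 = 2.818676
d₂ = d₁ − σ√T = 2.818676 − 0.200167 = 2.618509
N(d₁) = 0.997589,  N(d₂) = 0.995584,  e^(−rT) = 0.789834
E₀ = V₀·N(d₁) − D·e^(−rT)·N(d₂)
   = 49.2256·0.997589 − 36.1680·0.789834·0.995584 = 20.666344
B₀ = V₀ − E₀ = 49.2256 − 20.666344 = 28.559256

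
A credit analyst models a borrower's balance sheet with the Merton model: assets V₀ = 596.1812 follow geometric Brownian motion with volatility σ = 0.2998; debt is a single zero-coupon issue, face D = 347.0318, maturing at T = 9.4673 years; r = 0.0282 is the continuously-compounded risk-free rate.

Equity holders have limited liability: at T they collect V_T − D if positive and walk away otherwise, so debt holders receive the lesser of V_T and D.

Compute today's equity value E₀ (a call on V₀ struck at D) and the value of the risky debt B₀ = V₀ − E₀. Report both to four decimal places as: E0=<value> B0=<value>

d₁ = [ln(V₀/D) + (r + σ²/2)T] / (σ√T)
   = [ln(596.1812/347.0318) + (0.0282 + 0.5·0.2998²)·9.4673] / (0.2998·√9.4673)
   = [0.541128 + 0.692439] / 0.922454 = 1.337266
d₂ = d₁ − σ√T = 1.337266 − 0.922454 = 0.414813
N(d₁) = 0.909432,  N(d₂) = 0.660860,  e^(−rT) = 0.765690
E₀ = V₀·N(d₁) − D·e^(−rT)·N(d₂)
   = 596.1812·0.909432 − 347.0318·0.765690·0.660860 = 366.583329
B₀ = V₀ − E₀ = 596.1812 − 366.583329 = 229.597871

E0=366.5833 B0=229.5979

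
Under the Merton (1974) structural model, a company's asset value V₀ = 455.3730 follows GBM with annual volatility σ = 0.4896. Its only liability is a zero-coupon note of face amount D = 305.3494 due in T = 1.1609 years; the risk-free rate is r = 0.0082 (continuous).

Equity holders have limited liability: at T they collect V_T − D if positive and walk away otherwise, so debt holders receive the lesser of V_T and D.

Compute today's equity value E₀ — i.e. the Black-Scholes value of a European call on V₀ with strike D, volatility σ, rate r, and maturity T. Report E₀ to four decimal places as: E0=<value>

d₁ = [ln(V₀/D) + (r + σ²/2)T] / (σ√T)
   = [ln(455.3730/305.3494) + (0.0082 + 0.5·0.4896²)·1.1609] / (0.4896·√1.1609)
   = [0.399660 + 0.148658] / 0.527520 = 1.039427
d₂ = d₁ − σ√T = 1.039427 − 0.527520 = 0.511907
N(d₁) = 0.850697,  N(d₂) = 0.695642,  e^(−rT) = 0.990526
E₀ = V₀·N(d₁) − D·e^(−rT)·N(d₂)
   = 455.3730·0.850697 − 305.3494·0.990526·0.695642 = 176.982988

E0=176.9830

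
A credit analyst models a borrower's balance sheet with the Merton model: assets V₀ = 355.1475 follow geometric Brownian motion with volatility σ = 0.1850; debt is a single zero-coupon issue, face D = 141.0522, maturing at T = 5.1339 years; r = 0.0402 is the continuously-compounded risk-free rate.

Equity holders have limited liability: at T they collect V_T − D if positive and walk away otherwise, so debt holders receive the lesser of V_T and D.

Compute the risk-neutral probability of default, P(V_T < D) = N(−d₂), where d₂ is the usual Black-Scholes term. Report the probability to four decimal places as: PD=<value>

d₁ = [ln(V₀/D) + (r + σ²/2)T] / (σ√T)
   = [ln(355.1475/141.0522) + (0.0402 + 0.5·0.1850²)·5.1339] / (0.1850·√5.1339)
   = [0.923403 + 0.294237] / 0.419175 = 2.904848
d₂ = d₁ − σ√T = 2.904848 − 0.419175 = 2.485673
risk-neutral PD = N(−d₂) = N(-2.485673) = 0.006465

PD=0.0065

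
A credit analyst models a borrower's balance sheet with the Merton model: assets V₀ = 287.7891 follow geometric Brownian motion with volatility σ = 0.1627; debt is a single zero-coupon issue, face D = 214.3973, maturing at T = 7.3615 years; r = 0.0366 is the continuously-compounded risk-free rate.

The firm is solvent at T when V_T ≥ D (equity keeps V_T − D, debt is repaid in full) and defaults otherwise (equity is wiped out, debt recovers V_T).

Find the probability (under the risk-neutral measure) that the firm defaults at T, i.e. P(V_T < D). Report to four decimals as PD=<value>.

PD=0.1454

d₁ = [ln(V₀/D) + (r + σ²/2)T] / (σ√T)
   = [ln(287.7891/214.3973) + (0.0366 + 0.5·0.1627²)·7.3615] / (0.1627·√7.3615)
   = [0.294397 + 0.366865] / 0.441439 = 1.497970
d₂ = d₁ − σ√T = 1.497970 − 0.441439 = 1.056531
risk-neutral PD = N(−d₂) = N(-1.056531) = 0.145363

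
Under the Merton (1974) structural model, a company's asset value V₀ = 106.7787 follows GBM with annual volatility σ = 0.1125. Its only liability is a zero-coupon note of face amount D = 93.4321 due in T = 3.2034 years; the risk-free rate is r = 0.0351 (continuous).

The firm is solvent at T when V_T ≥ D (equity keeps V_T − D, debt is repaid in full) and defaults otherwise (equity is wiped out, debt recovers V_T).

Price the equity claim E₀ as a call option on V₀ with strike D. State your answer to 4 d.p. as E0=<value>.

E0=24.2998

d₁ = [ln(V₀/D) + (r + σ²/2)T] / (σ√T)
   = [ln(106.7787/93.4321) + (0.0351 + 0.5·0.1125²)·3.2034] / (0.1125·√3.2034)
   = [0.133523 + 0.132711] / 0.201353 = 1.322227
d₂ = d₁ − σ√T = 1.322227 − 0.201353 = 1.120874
N(d₁) = 0.906954,  N(d₂) = 0.868829,  e^(−rT) = 0.893652
E₀ = V₀·N(d₁) − D·e^(−rT)·N(d₂)
   = 106.7787·0.906954 − 93.4321·0.893652·0.868829 = 24.299796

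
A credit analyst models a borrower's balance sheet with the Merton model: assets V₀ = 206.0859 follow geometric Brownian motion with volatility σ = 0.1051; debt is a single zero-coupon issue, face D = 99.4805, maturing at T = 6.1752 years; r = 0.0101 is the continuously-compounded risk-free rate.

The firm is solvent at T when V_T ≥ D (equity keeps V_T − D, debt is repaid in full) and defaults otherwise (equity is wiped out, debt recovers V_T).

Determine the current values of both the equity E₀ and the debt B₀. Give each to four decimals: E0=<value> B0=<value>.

E0=112.6329 B0=93.4530

d₁ = [ln(V₀/D) + (r + σ²/2)T] / (σ√T)
   = [ln(206.0859/99.4805) + (0.0101 + 0.5·0.1051²)·6.1752] / (0.1051·√6.1752)
   = [0.728331 + 0.096475] / 0.261173 = 3.158086
d₂ = d₁ − σ√T = 3.158086 − 0.261173 = 2.896913
N(d₁) = 0.999206,  N(d₂) = 0.998116,  e^(−rT) = 0.939536
E₀ = V₀·N(d₁) − D·e^(−rT)·N(d₂)
   = 206.0859·0.999206 − 99.4805·0.939536·0.998116 = 112.632897
B₀ = V₀ − E₀ = 206.0859 − 112.632897 = 93.453003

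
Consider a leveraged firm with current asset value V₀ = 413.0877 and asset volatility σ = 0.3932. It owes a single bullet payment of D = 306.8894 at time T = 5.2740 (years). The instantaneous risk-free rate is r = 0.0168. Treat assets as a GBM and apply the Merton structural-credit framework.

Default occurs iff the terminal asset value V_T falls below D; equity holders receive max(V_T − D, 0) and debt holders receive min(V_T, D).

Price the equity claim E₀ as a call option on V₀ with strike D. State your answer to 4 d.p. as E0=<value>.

d₁ = [ln(V₀/D) + (r + σ²/2)T] / (σ√T)
   = [ln(413.0877/306.8894) + (0.0168 + 0.5·0.3932²)·5.2740] / (0.3932·√5.2740)
   = [0.297172 + 0.496300] / 0.902991 = 0.878715
d₂ = d₁ − σ√T = 0.878715 − 0.902991 = -0.024276
N(d₁) = 0.810222,  N(d₂) = 0.490316,  e^(−rT) = 0.915209
E₀ = V₀·N(d₁) − D·e^(−rT)·N(d₂)
   = 413.0877·0.810222 − 306.8894·0.915209·0.490316 = 196.978756

E0=196.9788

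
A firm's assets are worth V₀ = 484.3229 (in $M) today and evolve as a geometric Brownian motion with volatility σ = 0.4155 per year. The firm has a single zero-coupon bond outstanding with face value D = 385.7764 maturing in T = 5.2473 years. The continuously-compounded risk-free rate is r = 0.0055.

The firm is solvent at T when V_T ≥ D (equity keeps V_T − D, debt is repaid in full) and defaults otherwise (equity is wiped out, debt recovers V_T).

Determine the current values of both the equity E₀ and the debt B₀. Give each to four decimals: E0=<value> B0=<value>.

E0=217.1310 B0=267.1919

d₁ = [ln(V₀/D) + (r + σ²/2)T] / (σ√T)
   = [ln(484.3229/385.7764) + (0.0055 + 0.5·0.4155²)·5.2473] / (0.4155·√5.2473)
   = [0.227494 + 0.481808] / 0.951785 = 0.745233
d₂ = d₁ − σ√T = 0.745233 − 0.951785 = -0.206552
N(d₁) = 0.771935,  N(d₂) = 0.418180,  e^(−rT) = 0.971552
E₀ = V₀·N(d₁) − D·e^(−rT)·N(d₂)
   = 484.3229·0.771935 − 385.7764·0.971552·0.418180 = 217.130987
B₀ = V₀ − E₀ = 484.3229 − 217.130987 = 267.191913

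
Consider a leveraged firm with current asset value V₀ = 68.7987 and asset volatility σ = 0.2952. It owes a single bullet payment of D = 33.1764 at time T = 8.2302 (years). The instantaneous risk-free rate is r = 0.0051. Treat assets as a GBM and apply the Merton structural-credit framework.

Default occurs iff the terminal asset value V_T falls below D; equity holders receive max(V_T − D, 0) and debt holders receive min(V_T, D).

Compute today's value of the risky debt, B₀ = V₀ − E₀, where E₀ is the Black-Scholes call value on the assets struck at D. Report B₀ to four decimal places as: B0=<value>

B0=28.1203

d₁ = [ln(V₀/D) + (r + σ²/2)T] / (σ√T)
   = [ln(68.7987/33.1764) + (0.0051 + 0.5·0.2952²)·8.2302] / (0.2952·√8.2302)
   = [0.729346 + 0.400576] / 0.846879 = 1.334219
d₂ = d₁ − σ√T = 1.334219 − 0.846879 = 0.487340
N(d₁) = 0.908934,  N(d₂) = 0.686991,  e^(−rT) = 0.958895
E₀ = V₀·N(d₁) − D·e^(−rT)·N(d₂)
   = 68.7987·0.908934 − 33.1764·0.958895·0.686991 = 40.678448
B₀ = V₀ − E₀ = 68.7987 − 40.678448 = 28.120252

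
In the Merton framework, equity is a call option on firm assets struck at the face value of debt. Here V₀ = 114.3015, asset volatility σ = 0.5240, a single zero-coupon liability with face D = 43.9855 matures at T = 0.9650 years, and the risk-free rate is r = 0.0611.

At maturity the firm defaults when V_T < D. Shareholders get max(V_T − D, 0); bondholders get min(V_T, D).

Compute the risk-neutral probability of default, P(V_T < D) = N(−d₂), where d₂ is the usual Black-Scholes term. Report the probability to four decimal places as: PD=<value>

PD=0.0434

d₁ = [ln(V₀/D) + (r + σ²/2)T] / (σ√T)
   = [ln(114.3015/43.9855) + (0.0611 + 0.5·0.5240²)·0.9650] / (0.5240·√0.9650)
   = [0.954980 + 0.191444] / 0.514748 = 2.227155
d₂ = d₁ − σ√T = 2.227155 − 0.514748 = 1.712406
risk-neutral PD = N(−d₂) = N(-1.712406) = 0.043411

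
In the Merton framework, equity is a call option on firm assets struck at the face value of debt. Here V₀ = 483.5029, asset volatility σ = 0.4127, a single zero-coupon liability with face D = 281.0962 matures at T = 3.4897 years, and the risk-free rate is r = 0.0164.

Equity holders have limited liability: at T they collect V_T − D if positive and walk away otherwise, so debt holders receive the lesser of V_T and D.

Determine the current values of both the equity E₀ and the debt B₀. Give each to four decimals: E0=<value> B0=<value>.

d₁ = [ln(V₀/D) + (r + σ²/2)T] / (σ√T)
   = [ln(483.5029/281.0962) + (0.0164 + 0.5·0.4127²)·3.4897] / (0.4127·√3.4897)
   = [0.542360 + 0.354416] / 0.770954 = 1.163204
d₂ = d₁ − σ√T = 1.163204 − 0.770954 = 0.392249
N(d₁) = 0.877627,  N(d₂) = 0.652563,  e^(−rT) = 0.944376
E₀ = V₀·N(d₁) − D·e^(−rT)·N(d₂)
   = 483.5029·0.877627 − 281.0962·0.944376·0.652563 = 251.105292
B₀ = V₀ − E₀ = 483.5029 − 251.105292 = 232.397608

E0=251.1053 B0=232.3976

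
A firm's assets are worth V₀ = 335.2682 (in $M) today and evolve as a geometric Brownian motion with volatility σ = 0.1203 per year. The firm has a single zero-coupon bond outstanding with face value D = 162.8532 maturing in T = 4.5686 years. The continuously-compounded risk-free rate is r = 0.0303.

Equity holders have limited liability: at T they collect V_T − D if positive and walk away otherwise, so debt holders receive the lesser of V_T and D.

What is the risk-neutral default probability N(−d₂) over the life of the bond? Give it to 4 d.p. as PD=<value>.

d₁ = [ln(V₀/D) + (r + σ²/2)T] / (σ√T)
   = [ln(335.2682/162.8532) + (0.0303 + 0.5·0.1203²)·4.5686] / (0.1203·√4.5686)
   = [0.722082 + 0.171487] / 0.257133 = 3.475128
d₂ = d₁ − σ√T = 3.475128 − 0.257133 = 3.217995
risk-neutral PD = N(−d₂) = N(-3.217995) = 0.000645

PD=0.0006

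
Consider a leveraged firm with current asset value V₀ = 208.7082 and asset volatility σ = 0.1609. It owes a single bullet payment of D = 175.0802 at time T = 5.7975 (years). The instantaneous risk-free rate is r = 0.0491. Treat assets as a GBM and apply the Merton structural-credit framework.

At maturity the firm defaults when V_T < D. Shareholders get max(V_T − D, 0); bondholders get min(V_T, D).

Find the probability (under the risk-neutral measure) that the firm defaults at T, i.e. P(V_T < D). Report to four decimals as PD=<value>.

PD=0.1600

d₁ = [ln(V₀/D) + (r + σ²/2)T] / (σ√T)
   = [ln(208.7082/175.0802) + (0.0491 + 0.5·0.1609²)·5.7975] / (0.1609·√5.7975)
   = [0.175693 + 0.359702] / 0.387415 = 1.381969
d₂ = d₁ − σ√T = 1.381969 − 0.387415 = 0.994554
risk-neutral PD = N(−d₂) = N(-0.994554) = 0.159977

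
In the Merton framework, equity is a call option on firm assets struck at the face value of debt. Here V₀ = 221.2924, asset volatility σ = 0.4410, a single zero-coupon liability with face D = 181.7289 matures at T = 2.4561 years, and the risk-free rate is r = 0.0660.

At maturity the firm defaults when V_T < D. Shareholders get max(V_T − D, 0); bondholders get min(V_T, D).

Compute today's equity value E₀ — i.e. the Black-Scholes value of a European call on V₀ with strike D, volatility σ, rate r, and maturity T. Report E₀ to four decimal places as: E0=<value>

d₁ = [ln(V₀/D) + (r + σ²/2)T] / (σ√T)
   = [ln(221.2924/181.7289) + (0.0660 + 0.5·0.4410²)·2.4561] / (0.4410·√2.4561)
   = [0.196969 + 0.400935] / 0.691133 = 0.865107
d₂ = d₁ − σ√T = 0.865107 − 0.691133 = 0.173974
N(d₁) = 0.806510,  N(d₂) = 0.569057,  e^(−rT) = 0.850354
E₀ = V₀·N(d₁) − D·e^(−rT)·N(d₂)
   = 221.2924·0.806510 − 181.7289·0.850354·0.569057 = 90.535926

E0=90.5359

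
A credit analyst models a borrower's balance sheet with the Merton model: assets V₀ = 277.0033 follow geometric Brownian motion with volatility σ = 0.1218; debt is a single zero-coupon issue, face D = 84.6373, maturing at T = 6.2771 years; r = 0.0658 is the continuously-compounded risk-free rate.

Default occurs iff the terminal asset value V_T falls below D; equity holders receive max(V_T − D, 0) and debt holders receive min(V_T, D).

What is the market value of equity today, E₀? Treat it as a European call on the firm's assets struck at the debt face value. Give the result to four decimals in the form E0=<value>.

d₁ = [ln(V₀/D) + (r + σ²/2)T] / (σ√T)
   = [ln(277.0033/84.6373) + (0.0658 + 0.5·0.1218²)·6.2771] / (0.1218·√6.2771)
   = [1.185654 + 0.459594] / 0.305159 = 5.391440
d₂ = d₁ − σ√T = 5.391440 − 0.305159 = 5.086280
N(d₁) = 1.000000,  N(d₂) = 1.000000,  e^(−rT) = 0.661640
E₀ = V₀·N(d₁) − D·e^(−rT)·N(d₂)
   = 277.0033·1.000000 − 84.6373·0.661640·1.000000 = 221.003850

E0=221.0038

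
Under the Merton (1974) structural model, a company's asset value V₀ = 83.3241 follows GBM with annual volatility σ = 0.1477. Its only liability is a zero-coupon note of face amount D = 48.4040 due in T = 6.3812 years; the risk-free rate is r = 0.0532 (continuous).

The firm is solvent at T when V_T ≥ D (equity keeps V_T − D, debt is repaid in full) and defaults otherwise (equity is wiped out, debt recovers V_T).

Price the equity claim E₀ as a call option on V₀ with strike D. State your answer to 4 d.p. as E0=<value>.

E0=48.9131

d₁ = [ln(V₀/D) + (r + σ²/2)T] / (σ√T)
   = [ln(83.3241/48.4040) + (0.0532 + 0.5·0.1477²)·6.3812] / (0.1477·√6.3812)
   = [0.543155 + 0.409084] / 0.373106 = 2.552198
d₂ = d₁ − σ√T = 2.552198 − 0.373106 = 2.179092
N(d₁) = 0.994648,  N(d₂) = 0.985338,  e^(−rT) = 0.712141
E₀ = V₀·N(d₁) − D·e^(−rT)·N(d₂)
   = 83.3241·0.994648 − 48.4040·0.712141·0.985338 = 48.913089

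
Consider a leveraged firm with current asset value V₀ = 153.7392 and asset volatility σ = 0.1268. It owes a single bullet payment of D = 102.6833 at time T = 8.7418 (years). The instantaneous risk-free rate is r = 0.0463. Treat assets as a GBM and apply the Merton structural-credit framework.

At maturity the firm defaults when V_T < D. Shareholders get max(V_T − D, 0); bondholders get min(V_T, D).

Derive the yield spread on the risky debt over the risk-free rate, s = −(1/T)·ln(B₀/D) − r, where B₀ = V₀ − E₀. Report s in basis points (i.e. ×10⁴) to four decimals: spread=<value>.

spread=3.5096

d₁ = [ln(V₀/D) + (r + σ²/2)T] / (σ√T)
   = [ln(153.7392/102.6833) + (0.0463 + 0.5·0.1268²)·8.7418] / (0.1268·√8.7418)
   = [0.403608 + 0.475022] / 0.374904 = 2.343615
d₂ = d₁ − σ√T = 2.343615 − 0.374904 = 1.968711
N(d₁) = 0.990451,  N(d₂) = 0.975507,  e^(−rT) = 0.667147
E₀ = V₀·N(d₁) − D·e^(−rT)·N(d₂)
   = 153.7392·0.990451 − 102.6833·0.667147·0.975507 = 85.444228
B₀ = V₀ − E₀ = 153.7392 − 85.444228 = 68.294972
spread = −(1/T)·ln(B₀/D) − r = −(1/8.7418)·ln(68.294972/102.6833) − 0.0463 = 0.00035096
in basis points: 0.00035096 × 10⁴ = 3.5096 bp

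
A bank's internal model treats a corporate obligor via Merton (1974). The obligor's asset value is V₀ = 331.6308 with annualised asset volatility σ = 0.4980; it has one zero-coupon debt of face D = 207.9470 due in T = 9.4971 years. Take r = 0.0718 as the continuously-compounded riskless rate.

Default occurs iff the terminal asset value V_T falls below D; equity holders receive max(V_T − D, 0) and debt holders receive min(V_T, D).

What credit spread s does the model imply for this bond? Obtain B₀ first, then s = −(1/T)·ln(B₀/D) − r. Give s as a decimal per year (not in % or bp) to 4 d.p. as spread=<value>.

d₁ = [ln(V₀/D) + (r + σ²/2)T] / (σ√T)
   = [ln(331.6308/207.9470) + (0.0718 + 0.5·0.4980²)·9.4971] / (0.4980·√9.4971)
   = [0.466739 + 1.859551] / 1.534705 = 1.515790
d₂ = d₁ − σ√T = 1.515790 − 1.534705 = -0.018915
N(d₁) = 0.935214,  N(d₂) = 0.492455,  e^(−rT) = 0.505659
E₀ = V₀·N(d₁) − D·e^(−rT)·N(d₂)
   = 331.6308·0.935214 − 207.9470·0.505659·0.492455 = 258.363911
B₀ = V₀ − E₀ = 331.6308 − 258.363911 = 73.266889
spread = −(1/T)·ln(B₀/D) − r = −(1/9.4971)·ln(73.266889/207.9470) − 0.0718 = 0.03804137

spread=0.0380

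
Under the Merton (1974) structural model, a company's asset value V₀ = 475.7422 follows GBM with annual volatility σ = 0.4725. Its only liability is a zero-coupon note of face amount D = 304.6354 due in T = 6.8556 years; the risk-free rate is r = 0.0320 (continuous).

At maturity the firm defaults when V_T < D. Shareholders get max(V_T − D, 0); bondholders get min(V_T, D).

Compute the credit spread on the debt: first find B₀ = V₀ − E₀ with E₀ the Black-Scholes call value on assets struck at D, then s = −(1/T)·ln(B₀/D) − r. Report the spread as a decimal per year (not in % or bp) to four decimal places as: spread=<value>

spread=0.0503

d₁ = [ln(V₀/D) + (r + σ²/2)T] / (σ√T)
   = [ln(475.7422/304.6354) + (0.0320 + 0.5·0.4725²)·6.8556] / (0.4725·√6.8556)
   = [0.445760 + 0.984657] / 1.237156 = 1.156214
d₂ = d₁ − σ√T = 1.156214 − 1.237156 = -0.080942
N(d₁) = 0.876203,  N(d₂) = 0.467744,  e^(−rT) = 0.803017
E₀ = V₀·N(d₁) − D·e^(−rT)·N(d₂)
   = 475.7422·0.876203 − 304.6354·0.803017·0.467744 = 302.423820
B₀ = V₀ − E₀ = 475.7422 − 302.423820 = 173.318380
spread = −(1/T)·ln(B₀/D) − r = −(1/6.8556)·ln(173.318380/304.6354) − 0.0320 = 0.05026638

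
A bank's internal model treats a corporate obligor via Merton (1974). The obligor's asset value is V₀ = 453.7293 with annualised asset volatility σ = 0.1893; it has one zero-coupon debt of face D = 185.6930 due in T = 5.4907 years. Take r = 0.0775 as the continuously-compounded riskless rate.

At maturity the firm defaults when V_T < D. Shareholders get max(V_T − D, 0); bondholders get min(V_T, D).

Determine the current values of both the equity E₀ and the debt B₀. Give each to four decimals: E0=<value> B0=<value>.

d₁ = [ln(V₀/D) + (r + σ²/2)T] / (σ√T)
   = [ln(453.7293/185.6930) + (0.0775 + 0.5·0.1893²)·5.4907] / (0.1893·√5.4907)
   = [0.893406 + 0.523907] / 0.443572 = 3.195225
d₂ = d₁ − σ√T = 3.195225 − 0.443572 = 2.751653
N(d₁) = 0.999301,  N(d₂) = 0.997035,  e^(−rT) = 0.653424
E₀ = V₀·N(d₁) − D·e^(−rT)·N(d₂)
   = 453.7293·0.999301 − 185.6930·0.653424·0.997035 = 332.435816
B₀ = V₀ − E₀ = 453.7293 − 332.435816 = 121.293484

E0=332.4358 B0=121.2935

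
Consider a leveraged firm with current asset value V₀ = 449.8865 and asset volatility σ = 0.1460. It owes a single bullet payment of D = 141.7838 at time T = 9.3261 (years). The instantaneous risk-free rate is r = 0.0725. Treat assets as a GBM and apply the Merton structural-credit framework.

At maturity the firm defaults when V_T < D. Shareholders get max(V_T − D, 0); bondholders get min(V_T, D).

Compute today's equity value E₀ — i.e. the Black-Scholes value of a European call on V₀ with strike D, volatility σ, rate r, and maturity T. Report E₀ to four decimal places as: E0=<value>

E0=377.7791

d₁ = [ln(V₀/D) + (r + σ²/2)T] / (σ√T)
   = [ln(449.8865/141.7838) + (0.0725 + 0.5·0.1460²)·9.3261] / (0.1460·√9.3261)
   = [1.154692 + 0.775540] / 0.445864 = 4.329189
d₂ = d₁ − σ√T = 4.329189 − 0.445864 = 3.883325
N(d₁) = 0.999993,  N(d₂) = 0.999948,  e^(−rT) = 0.508575
E₀ = V₀·N(d₁) − D·e^(−rT)·N(d₂)
   = 449.8865·0.999993 − 141.7838·0.508575·0.999948 = 377.779128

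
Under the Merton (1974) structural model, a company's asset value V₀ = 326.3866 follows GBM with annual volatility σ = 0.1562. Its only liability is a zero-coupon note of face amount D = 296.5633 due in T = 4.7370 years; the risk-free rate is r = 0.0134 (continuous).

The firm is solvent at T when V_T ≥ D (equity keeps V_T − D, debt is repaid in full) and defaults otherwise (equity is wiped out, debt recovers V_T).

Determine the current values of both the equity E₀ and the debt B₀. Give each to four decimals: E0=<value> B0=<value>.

E0=69.1883 B0=257.1983

d₁ = [ln(V₀/D) + (r + σ²/2)T] / (σ√T)
   = [ln(326.3866/296.5633) + (0.0134 + 0.5·0.1562²)·4.7370] / (0.1562·√4.7370)
   = [0.095822 + 0.121264] / 0.339964 = 0.638554
d₂ = d₁ − σ√T = 0.638554 − 0.339964 = 0.298591
N(d₁) = 0.738444,  N(d₂) = 0.617374,  e^(−rT) = 0.938497
E₀ = V₀·N(d₁) − D·e^(−rT)·N(d₂)
   = 326.3866·0.738444 − 296.5633·0.938497·0.617374 = 69.188325
B₀ = V₀ − E₀ = 326.3866 − 69.188325 = 257.198275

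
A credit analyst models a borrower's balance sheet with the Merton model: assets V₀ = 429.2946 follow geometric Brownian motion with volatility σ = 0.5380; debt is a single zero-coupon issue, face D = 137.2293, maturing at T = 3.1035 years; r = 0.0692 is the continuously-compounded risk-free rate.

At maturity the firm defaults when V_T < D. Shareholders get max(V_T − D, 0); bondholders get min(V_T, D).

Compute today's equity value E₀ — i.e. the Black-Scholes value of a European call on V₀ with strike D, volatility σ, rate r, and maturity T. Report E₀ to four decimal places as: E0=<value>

E0=325.1343

d₁ = [ln(V₀/D) + (r + σ²/2)T] / (σ√T)
   = [ln(429.2946/137.2293) + (0.0692 + 0.5·0.5380²)·3.1035] / (0.5380·√3.1035)
   = [1.140490 + 0.663907] / 0.947781 = 1.903812
d₂ = d₁ − σ√T = 1.903812 − 0.947781 = 0.956030
N(d₁) = 0.971533,  N(d₂) = 0.830472,  e^(−rT) = 0.806733
E₀ = V₀·N(d₁) − D·e^(−rT)·N(d₂)
   = 429.2946·0.971533 − 137.2293·0.806733·0.830472 = 325.134338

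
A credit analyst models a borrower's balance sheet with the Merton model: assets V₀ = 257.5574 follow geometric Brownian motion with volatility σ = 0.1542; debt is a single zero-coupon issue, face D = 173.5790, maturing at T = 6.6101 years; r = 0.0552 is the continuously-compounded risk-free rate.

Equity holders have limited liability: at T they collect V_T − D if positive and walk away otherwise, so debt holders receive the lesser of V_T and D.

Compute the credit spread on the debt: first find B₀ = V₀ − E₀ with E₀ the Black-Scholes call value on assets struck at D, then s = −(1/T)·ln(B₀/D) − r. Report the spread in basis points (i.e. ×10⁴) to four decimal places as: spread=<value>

d₁ = [ln(V₀/D) + (r + σ²/2)T] / (σ√T)
   = [ln(257.5574/173.5790) + (0.0552 + 0.5·0.1542²)·6.6101] / (0.1542·√6.6101)
   = [0.394610 + 0.443464] / 0.396450 = 2.113945
d₂ = d₁ − σ√T = 2.113945 − 0.396450 = 1.717495
N(d₁) = 0.982740,  N(d₂) = 0.957056,  e^(−rT) = 0.694282
E₀ = V₀·N(d₁) − D·e^(−rT)·N(d₂)
   = 257.5574·0.982740 − 173.5790·0.694282·0.957056 = 137.774588
B₀ = V₀ − E₀ = 257.5574 − 137.774588 = 119.782812
spread = −(1/T)·ln(B₀/D) − r = −(1/6.6101)·ln(119.782812/173.5790) − 0.0552 = 0.00091906
in basis points: 0.00091906 × 10⁴ = 9.1906 bp

spread=9.1906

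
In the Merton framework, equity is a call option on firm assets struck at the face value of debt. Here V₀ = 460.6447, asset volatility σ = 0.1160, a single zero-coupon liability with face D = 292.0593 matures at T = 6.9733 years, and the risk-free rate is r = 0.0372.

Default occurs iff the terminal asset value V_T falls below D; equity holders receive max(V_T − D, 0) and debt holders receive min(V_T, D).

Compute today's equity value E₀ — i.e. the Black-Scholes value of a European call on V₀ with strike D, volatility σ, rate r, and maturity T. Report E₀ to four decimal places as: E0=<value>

d₁ = [ln(V₀/D) + (r + σ²/2)T] / (σ√T)
   = [ln(460.6447/292.0593) + (0.0372 + 0.5·0.1160²)·6.9733] / (0.1160·√6.9733)
   = [0.455670 + 0.306323] / 0.306321 = 2.487562
d₂ = d₁ − σ√T = 2.487562 − 0.306321 = 2.181241
N(d₁) = 0.993569,  N(d₂) = 0.985417,  e^(−rT) = 0.771509
E₀ = V₀·N(d₁) − D·e^(−rT)·N(d₂)
   = 460.6447·0.993569 − 292.0593·0.771509·0.985417 = 235.641720

E0=235.6417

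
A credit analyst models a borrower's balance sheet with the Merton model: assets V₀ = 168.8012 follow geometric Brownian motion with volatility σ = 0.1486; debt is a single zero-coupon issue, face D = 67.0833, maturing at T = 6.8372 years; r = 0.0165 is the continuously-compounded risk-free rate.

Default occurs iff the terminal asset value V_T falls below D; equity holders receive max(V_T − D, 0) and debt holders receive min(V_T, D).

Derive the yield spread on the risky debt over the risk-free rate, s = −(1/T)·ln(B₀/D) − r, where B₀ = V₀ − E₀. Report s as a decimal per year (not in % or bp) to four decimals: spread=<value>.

spread=0.0001

d₁ = [ln(V₀/D) + (r + σ²/2)T] / (σ√T)
   = [ln(168.8012/67.0833) + (0.0165 + 0.5·0.1486²)·6.8372] / (0.1486·√6.8372)
   = [0.922787 + 0.188303] / 0.388560 = 2.859507
d₂ = d₁ − σ√T = 2.859507 − 0.388560 = 2.470947
N(d₁) = 0.997879,  N(d₂) = 0.993262,  e^(−rT) = 0.893317
E₀ = V₀·N(d₁) − D·e^(−rT)·N(d₂)
   = 168.8012·0.997879 − 67.0833·0.893317·0.993262 = 108.920210
B₀ = V₀ − E₀ = 168.8012 − 108.920210 = 59.880990
spread = −(1/T)·ln(B₀/D) − r = −(1/6.8372)·ln(59.880990/67.0833) − 0.0165 = 0.00011148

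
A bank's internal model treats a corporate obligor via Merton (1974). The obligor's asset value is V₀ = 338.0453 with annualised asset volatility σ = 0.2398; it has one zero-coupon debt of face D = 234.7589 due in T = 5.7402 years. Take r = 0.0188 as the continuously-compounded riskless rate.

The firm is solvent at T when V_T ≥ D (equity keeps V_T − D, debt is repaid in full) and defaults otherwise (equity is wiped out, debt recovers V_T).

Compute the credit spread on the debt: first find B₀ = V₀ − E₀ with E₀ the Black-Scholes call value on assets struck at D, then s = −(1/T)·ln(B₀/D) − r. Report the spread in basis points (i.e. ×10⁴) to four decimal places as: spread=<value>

spread=149.0911

d₁ = [ln(V₀/D) + (r + σ²/2)T] / (σ√T)
   = [ln(338.0453/234.7589) + (0.0188 + 0.5·0.2398²)·5.7402] / (0.2398·√5.7402)
   = [0.364621 + 0.272958] / 0.574530 = 1.109740
d₂ = d₁ − σ√T = 1.109740 − 0.574530 = 0.535210
N(d₁) = 0.866444,  N(d₂) = 0.703748,  e^(−rT) = 0.897703
E₀ = V₀·N(d₁) − D·e^(−rT)·N(d₂)
   = 338.0453·0.866444 − 234.7589·0.897703·0.703748 = 144.587003
B₀ = V₀ − E₀ = 338.0453 − 144.587003 = 193.458297
spread = −(1/T)·ln(B₀/D) − r = −(1/5.7402)·ln(193.458297/234.7589) − 0.0188 = 0.01490911
in basis points: 0.01490911 × 10⁴ = 149.0911 bp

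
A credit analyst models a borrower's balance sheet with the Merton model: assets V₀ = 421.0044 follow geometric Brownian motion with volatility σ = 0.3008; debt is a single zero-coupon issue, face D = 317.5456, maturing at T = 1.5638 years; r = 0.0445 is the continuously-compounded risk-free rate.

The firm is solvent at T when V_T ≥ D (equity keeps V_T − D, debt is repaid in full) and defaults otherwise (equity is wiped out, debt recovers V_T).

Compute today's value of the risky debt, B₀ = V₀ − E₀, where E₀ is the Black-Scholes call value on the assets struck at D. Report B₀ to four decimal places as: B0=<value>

d₁ = [ln(V₀/D) + (r + σ²/2)T] / (σ√T)
   = [ln(421.0044/317.5456) + (0.0445 + 0.5·0.3008²)·1.5638] / (0.3008·√1.5638)
   = [0.282022 + 0.140336] / 0.376156 = 1.122825
d₂ = d₁ − σ√T = 1.122825 − 0.376156 = 0.746669
N(d₁) = 0.869244,  N(d₂) = 0.772368,  e^(−rT) = 0.932777
E₀ = V₀·N(d₁) − D·e^(−rT)·N(d₂)
   = 421.0044·0.869244 − 317.5456·0.932777·0.772368 = 137.180716
B₀ = V₀ − E₀ = 421.0044 − 137.180716 = 283.823684

B0=283.8237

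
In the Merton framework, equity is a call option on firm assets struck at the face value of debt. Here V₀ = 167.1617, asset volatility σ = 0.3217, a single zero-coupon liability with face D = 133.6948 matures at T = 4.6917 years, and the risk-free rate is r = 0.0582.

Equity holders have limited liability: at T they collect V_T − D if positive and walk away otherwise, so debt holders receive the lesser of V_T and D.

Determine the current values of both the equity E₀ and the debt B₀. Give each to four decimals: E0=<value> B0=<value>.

E0=77.6960 B0=89.4657

d₁ = [ln(V₀/D) + (r + σ²/2)T] / (σ√T)
   = [ln(167.1617/133.6948) + (0.0582 + 0.5·0.3217²)·4.6917] / (0.3217·√4.6917)
   = [0.223402 + 0.515831] / 0.696813 = 1.060877
d₂ = d₁ − σ√T = 1.060877 − 0.696813 = 0.364065
N(d₁) = 0.855627,  N(d₂) = 0.642095,  e^(−rT) = 0.761049
E₀ = V₀·N(d₁) − D·e^(−rT)·N(d₂)
   = 167.1617·0.855627 − 133.6948·0.761049·0.642095 = 77.695978
B₀ = V₀ − E₀ = 167.1617 − 77.695978 = 89.465722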